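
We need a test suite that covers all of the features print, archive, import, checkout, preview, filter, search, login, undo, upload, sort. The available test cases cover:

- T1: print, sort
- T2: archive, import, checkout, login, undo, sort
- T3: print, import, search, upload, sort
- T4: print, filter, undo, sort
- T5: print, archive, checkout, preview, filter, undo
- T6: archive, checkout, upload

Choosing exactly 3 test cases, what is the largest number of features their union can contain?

Choosing T2, T3, T5 covers {print, archive, import, checkout, preview, filter, search, login, undo, upload, sort} — 11 features.
That is all 11 features.

11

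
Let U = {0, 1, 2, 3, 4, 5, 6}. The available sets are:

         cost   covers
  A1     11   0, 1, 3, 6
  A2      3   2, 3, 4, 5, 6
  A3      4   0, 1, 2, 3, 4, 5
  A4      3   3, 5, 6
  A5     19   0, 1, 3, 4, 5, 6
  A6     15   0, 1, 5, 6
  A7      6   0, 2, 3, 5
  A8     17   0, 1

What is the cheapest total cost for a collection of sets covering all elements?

A2, A3 cover every element at cost 3 + 4 = 7.
Any cover uses at least 2 sets; among all covering selections none totals below 7.

7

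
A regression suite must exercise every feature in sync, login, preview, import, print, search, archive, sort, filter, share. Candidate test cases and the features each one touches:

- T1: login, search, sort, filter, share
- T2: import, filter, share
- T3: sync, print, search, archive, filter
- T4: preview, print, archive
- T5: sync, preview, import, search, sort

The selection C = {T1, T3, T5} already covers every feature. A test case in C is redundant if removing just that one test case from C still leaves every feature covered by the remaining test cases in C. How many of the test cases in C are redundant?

Drop T1: login, share uncovered — not redundant.
Drop T3: print, archive uncovered — not redundant.
Drop T5: preview, import uncovered — not redundant.
None of the test cases in C is redundant.

0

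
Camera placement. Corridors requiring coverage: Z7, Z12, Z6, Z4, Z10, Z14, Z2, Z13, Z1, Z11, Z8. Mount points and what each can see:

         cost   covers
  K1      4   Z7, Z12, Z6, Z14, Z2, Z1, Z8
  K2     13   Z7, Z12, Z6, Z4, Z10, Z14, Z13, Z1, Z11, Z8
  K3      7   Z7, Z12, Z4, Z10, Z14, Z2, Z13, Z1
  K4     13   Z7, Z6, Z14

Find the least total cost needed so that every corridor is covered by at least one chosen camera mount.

17

K1, K2 cover every corridor at cost 4 + 13 = 17.
Any cover uses at least 2 camera mounts; among all covering selections none totals below 17.
Greedy by coverage-per-cost would pick K1, K3, K2 for 24 — worse than the optimum 17.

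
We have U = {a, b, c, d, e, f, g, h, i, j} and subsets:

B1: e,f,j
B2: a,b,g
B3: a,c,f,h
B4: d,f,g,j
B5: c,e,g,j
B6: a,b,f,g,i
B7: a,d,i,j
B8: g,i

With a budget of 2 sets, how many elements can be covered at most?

Choosing B5, B6 covers {a, b, c, e, f, g, i, j} — 8 elements.
No choice of 2 sets does better; here d, h are left uncovered.

8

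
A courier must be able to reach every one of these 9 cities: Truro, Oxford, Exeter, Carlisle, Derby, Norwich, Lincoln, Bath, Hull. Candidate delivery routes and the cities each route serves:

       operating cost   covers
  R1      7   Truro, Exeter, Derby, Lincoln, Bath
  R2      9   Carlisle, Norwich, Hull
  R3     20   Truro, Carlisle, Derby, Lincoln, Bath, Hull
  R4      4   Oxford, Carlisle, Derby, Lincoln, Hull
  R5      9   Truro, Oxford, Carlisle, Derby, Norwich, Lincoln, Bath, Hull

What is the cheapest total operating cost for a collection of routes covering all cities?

R1, R5 cover every city at operating cost 7 + 9 = 16.
Any cover uses at least 2 routes; among all covering selections none totals below 16.

16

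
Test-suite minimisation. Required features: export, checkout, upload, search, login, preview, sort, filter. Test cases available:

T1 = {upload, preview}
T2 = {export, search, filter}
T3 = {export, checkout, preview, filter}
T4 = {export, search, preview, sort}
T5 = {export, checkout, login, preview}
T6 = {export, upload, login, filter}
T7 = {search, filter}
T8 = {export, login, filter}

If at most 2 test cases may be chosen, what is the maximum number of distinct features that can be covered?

7

Choosing T4, T6 covers {export, upload, search, login, preview, sort, filter} — 7 features.
No choice of 2 test cases does better; here checkout is left uncovered.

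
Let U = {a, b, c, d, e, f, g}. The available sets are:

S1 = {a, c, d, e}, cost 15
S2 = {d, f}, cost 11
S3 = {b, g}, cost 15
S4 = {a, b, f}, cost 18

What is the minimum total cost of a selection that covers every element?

S1, S2, S3 cover every element at cost 15 + 11 + 15 = 41.
Any cover uses at least 3 sets; among all covering selections none totals below 41.

41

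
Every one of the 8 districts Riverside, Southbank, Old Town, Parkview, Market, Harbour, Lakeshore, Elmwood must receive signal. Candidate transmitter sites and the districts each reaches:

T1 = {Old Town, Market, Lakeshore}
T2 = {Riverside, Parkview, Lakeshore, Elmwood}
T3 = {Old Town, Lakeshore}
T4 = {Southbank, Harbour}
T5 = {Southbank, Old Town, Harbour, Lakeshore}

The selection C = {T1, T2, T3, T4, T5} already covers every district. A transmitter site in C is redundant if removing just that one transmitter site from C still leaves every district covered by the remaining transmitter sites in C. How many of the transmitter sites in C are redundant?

3

Drop T1: Market uncovered — not redundant.
Drop T2: Riverside, Parkview, Elmwood uncovered — not redundant.
Drop T3: the rest still cover every district — redundant.
Drop T4: the rest still cover every district — redundant.
Drop T5: the rest still cover every district — redundant.
3 redundant: T3, T4, T5.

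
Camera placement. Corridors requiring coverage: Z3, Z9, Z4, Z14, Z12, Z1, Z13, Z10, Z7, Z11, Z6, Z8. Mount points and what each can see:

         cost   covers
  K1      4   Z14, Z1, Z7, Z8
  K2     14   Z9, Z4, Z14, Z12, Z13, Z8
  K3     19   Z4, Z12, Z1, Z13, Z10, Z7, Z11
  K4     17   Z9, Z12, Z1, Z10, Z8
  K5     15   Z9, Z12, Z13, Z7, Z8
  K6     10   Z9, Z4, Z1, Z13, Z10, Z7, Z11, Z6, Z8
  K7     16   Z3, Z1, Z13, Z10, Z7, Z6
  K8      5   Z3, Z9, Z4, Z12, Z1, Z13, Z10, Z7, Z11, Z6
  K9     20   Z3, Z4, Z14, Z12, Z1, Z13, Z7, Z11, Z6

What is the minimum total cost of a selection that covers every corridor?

K1, K8 cover every corridor at cost 4 + 5 = 9.
Any cover uses at least 2 camera mounts; among all covering selections none totals below 9.

9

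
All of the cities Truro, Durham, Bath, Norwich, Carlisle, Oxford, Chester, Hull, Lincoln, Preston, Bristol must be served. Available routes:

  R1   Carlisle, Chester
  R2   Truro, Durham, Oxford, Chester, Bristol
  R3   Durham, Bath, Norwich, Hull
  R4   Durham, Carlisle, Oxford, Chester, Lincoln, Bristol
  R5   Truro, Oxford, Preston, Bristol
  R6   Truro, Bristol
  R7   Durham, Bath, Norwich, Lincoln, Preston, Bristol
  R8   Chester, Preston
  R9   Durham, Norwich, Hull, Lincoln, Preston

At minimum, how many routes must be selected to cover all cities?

R3, R4, R5 together cover {Truro, Durham, Bath, Norwich, Carlisle, Oxford, Chester, Hull, Lincoln, Preston, Bristol} — every city.
No 2 of the 9 routes cover everything (all 36 pairs fall short), so 3 is minimum.

3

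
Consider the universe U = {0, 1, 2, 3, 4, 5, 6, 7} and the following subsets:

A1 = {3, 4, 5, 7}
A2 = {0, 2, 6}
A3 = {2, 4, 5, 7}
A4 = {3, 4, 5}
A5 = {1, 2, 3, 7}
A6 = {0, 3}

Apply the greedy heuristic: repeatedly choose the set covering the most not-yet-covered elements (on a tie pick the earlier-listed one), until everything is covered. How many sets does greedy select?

Pick 1: A1 covers 4 new elements (3, 4, 5, 7).
Pick 2: A2 covers 3 new elements (0, 2, 6).
Pick 3: A5 covers 1 new elements (1).
Greedy uses 3 sets.

3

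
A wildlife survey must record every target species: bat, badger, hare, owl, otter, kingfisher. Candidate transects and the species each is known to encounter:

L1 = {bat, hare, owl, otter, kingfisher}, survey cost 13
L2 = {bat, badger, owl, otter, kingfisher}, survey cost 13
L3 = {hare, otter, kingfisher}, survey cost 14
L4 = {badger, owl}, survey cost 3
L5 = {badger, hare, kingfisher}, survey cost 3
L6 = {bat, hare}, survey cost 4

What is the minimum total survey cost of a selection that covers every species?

16

L1, L4 cover every species at survey cost 13 + 3 = 16.
Any cover uses at least 2 transects; among all covering selections none totals below 16.
Greedy by coverage-per-survey cost would pick L5, L4, L6, L1 for 23 — worse than the optimum 16.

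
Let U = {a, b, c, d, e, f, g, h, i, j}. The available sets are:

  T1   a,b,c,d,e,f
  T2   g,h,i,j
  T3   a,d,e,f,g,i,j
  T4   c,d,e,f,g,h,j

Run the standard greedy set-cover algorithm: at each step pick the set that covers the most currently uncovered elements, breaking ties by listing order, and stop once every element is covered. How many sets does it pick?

Pick 1: T3 covers 7 new elements (a, d, e, f, g, i, j).
Pick 2: T1 covers 2 new elements (b, c).
Pick 3: T2 covers 1 new elements (h).
Greedy uses 3 sets. (The true minimum is 2.)

3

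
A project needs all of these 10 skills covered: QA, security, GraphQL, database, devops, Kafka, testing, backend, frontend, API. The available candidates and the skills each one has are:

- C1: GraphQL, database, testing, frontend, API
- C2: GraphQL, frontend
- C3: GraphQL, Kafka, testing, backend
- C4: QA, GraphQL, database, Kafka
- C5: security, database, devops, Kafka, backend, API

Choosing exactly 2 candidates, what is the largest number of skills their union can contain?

Choosing C1, C5 covers {security, GraphQL, database, devops, Kafka, testing, backend, frontend, API} — 9 skills.
No choice of 2 candidates does better; here QA is left uncovered.

9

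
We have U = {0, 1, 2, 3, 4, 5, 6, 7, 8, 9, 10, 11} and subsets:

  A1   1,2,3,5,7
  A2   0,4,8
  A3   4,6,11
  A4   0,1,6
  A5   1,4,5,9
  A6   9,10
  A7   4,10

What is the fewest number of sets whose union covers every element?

4

A1, A2, A3, A6 together cover {0, 1, 2, 3, 4, 5, 6, 7, 8, 9, 10, 11} — every element.
No 3 of the 7 sets cover everything (all 35 triples fall short), so 4 is minimum.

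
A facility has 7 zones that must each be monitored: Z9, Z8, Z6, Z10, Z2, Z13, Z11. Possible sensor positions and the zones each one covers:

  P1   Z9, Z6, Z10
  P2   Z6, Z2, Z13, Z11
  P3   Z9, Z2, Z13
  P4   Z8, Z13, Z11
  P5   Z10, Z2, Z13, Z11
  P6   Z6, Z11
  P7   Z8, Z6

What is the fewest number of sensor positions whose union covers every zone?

3

P1, P2, P4 together cover {Z9, Z8, Z6, Z10, Z2, Z13, Z11} — every zone.
No 2 of the 7 sensor positions cover everything (all 21 pairs fall short), so 3 is minimum.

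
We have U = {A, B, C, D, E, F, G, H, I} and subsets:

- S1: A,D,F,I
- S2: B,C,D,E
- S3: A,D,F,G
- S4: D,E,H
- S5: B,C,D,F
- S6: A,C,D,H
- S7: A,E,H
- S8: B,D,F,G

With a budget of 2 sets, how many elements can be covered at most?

7

Choosing S1, S2 covers {A, B, C, D, E, F, I} — 7 elements.
No choice of 2 sets does better; here G, H are left uncovered.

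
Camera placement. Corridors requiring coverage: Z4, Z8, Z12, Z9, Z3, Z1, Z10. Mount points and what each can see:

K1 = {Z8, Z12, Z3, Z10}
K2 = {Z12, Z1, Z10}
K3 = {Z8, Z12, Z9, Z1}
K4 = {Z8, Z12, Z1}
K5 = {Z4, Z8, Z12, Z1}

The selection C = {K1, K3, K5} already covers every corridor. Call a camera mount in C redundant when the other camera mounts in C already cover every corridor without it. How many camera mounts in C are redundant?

0

Drop K1: Z3, Z10 uncovered — not redundant.
Drop K3: Z9 uncovered — not redundant.
Drop K5: Z4 uncovered — not redundant.
None of the camera mounts in C is redundant.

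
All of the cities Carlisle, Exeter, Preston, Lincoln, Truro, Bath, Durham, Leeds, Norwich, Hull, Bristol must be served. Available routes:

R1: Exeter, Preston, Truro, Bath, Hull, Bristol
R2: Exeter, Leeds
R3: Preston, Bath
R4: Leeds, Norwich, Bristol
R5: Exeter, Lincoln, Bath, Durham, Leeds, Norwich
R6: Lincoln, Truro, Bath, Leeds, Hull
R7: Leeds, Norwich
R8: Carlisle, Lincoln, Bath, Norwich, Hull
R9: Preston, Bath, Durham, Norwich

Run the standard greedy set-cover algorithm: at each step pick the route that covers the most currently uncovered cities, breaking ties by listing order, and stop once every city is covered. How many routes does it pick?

Pick 1: R1 covers 6 new cities (Exeter, Preston, Truro, Bath, Hull, Bristol).
Pick 2: R5 covers 4 new cities (Lincoln, Durham, Leeds, Norwich).
Pick 3: R8 covers 1 new cities (Carlisle).
Greedy uses 3 routes.

3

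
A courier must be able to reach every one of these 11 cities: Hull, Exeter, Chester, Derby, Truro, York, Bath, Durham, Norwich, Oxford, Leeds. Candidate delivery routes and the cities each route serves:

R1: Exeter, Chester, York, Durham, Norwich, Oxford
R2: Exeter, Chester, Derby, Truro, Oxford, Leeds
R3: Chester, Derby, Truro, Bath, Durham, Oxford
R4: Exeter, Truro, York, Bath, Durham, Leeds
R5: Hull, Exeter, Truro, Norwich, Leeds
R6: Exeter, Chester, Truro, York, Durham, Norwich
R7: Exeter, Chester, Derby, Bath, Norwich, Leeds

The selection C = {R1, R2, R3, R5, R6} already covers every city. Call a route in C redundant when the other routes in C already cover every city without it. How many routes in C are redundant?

Drop R1: the rest still cover every city — redundant.
Drop R2: the rest still cover every city — redundant.
Drop R3: Bath uncovered — not redundant.
Drop R5: Hull uncovered — not redundant.
Drop R6: the rest still cover every city — redundant.
3 redundant: R1, R2, R6.

3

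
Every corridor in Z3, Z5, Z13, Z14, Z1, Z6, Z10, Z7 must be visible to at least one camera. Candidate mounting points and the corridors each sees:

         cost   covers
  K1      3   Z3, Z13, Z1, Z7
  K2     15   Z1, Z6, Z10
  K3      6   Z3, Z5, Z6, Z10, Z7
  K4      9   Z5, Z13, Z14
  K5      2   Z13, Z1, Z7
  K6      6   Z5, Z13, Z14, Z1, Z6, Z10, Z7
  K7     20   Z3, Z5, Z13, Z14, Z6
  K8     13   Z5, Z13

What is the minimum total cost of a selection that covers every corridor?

9

K1, K6 cover every corridor at cost 3 + 6 = 9.
Any cover uses at least 2 camera mounts; among all covering selections none totals below 9.
Greedy by coverage-per-cost would pick K5, K3, K6 for 14 — worse than the optimum 9.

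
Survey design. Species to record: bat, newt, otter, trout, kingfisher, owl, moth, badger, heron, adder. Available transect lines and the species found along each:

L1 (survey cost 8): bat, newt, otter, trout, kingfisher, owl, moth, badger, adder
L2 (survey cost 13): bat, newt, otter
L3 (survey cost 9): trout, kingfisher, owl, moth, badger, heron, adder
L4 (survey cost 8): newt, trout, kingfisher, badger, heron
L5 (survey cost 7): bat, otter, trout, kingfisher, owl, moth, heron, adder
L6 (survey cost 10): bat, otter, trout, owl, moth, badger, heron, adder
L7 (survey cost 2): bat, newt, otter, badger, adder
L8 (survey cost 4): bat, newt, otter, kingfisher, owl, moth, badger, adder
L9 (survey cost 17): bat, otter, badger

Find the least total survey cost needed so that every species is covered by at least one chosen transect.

L5, L7 cover every species at survey cost 7 + 2 = 9.
Any cover uses at least 2 transects; among all covering selections none totals below 9.
Greedy by coverage-per-survey cost would pick L7, L8, L5 for 13 — worse than the optimum 9.

9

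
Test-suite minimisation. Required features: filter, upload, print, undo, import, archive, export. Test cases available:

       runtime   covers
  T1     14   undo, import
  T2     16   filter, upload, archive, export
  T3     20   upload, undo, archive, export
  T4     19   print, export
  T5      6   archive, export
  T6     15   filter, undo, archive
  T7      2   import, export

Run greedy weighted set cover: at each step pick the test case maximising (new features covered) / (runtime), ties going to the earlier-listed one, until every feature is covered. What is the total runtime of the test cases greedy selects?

52

Pick 1: T7 adds 2 new (import, export) at runtime 2 (ratio 2/2).
Pick 2: T6 adds 3 new (filter, undo, archive) at runtime 15 (ratio 3/15).
Pick 3: T2 adds 1 new (upload) at runtime 16 (ratio 1/16).
Pick 4: T4 adds 1 new (print) at runtime 19 (ratio 1/19).
Greedy total runtime: 2 + 15 + 16 + 19 = 52. (The true optimum is 49, so greedy overshoots here.)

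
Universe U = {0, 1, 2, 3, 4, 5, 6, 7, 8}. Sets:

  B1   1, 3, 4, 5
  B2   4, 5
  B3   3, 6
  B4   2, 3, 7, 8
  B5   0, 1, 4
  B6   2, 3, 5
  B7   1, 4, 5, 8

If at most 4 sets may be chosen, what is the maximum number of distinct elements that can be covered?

9

Choosing B1, B3, B4, B5 covers {0, 1, 2, 3, 4, 5, 6, 7, 8} — 9 elements.
That is all 9 elements.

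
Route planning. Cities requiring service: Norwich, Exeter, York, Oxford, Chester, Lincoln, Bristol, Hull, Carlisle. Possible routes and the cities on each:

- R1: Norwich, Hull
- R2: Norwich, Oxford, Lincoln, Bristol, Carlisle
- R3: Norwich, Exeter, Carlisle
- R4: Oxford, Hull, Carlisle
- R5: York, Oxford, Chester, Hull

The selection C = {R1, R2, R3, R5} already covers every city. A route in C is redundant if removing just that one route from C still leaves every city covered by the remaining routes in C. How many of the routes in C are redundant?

1

Drop R1: the rest still cover every city — redundant.
Drop R2: Lincoln, Bristol uncovered — not redundant.
Drop R3: Exeter uncovered — not redundant.
Drop R5: York, Chester uncovered — not redundant.
1 redundant: R1.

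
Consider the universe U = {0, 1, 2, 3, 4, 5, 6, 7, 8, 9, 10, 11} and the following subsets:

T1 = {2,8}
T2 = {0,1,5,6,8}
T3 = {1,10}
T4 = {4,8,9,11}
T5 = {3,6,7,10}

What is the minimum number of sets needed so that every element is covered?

4

T1, T2, T4, T5 together cover {0, 1, 2, 3, 4, 5, 6, 7, 8, 9, 10, 11} — every element.
No 3 of the 5 sets cover everything (all 10 triples fall short), so 4 is minimum.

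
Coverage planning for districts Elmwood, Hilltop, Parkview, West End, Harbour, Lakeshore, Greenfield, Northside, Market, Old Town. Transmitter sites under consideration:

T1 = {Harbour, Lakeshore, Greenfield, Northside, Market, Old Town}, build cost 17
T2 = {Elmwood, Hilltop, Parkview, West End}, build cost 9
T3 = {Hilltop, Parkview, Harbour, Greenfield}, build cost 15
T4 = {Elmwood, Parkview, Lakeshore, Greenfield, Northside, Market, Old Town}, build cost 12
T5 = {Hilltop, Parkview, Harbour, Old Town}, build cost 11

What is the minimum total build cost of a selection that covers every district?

26

T1, T2 cover every district at build cost 17 + 9 = 26.
Any cover uses at least 2 transmitter sites; among all covering selections none totals below 26.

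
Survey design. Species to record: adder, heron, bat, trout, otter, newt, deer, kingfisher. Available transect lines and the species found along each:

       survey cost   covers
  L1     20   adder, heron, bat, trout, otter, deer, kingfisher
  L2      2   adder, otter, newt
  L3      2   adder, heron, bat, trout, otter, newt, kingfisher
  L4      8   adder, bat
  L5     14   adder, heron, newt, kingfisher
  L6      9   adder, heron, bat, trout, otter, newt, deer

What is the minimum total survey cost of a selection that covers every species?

L3, L6 cover every species at survey cost 2 + 9 = 11.
Any cover uses at least 2 transects; among all covering selections none totals below 11.

11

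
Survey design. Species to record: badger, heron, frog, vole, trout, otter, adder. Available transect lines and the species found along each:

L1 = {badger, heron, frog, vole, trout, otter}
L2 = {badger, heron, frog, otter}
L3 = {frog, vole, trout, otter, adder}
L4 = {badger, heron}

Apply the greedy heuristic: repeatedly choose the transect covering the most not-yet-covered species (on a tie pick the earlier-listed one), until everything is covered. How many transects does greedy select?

2

Pick 1: L1 covers 6 new species (badger, heron, frog, vole, trout, otter).
Pick 2: L3 covers 1 new species (adder).
Greedy uses 2 transects.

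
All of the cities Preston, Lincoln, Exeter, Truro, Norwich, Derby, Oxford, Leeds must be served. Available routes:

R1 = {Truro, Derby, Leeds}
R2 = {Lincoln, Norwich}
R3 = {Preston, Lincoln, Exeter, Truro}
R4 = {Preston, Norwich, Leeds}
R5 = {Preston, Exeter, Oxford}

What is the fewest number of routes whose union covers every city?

R1, R2, R5 together cover {Preston, Lincoln, Exeter, Truro, Norwich, Derby, Oxford, Leeds} — every city.
No 2 of the 5 routes cover everything (all 10 pairs fall short), so 3 is minimum.
Greedy (largest uncovered first) would take R3, R1, R2, R5 — 4 routes — but 3 suffice.

3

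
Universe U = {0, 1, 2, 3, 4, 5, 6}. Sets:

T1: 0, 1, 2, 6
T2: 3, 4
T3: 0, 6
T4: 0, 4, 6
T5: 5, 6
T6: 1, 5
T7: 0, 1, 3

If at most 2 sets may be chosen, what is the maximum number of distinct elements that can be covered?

Choosing T1, T2 covers {0, 1, 2, 3, 4, 6} — 6 elements.
No choice of 2 sets does better; here 5 is left uncovered.

6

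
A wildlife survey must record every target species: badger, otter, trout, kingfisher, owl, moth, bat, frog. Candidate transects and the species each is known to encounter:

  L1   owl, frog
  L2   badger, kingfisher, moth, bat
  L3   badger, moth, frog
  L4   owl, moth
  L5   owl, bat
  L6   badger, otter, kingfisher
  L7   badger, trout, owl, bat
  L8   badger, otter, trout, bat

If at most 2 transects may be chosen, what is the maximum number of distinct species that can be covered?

6

Choosing L1, L2 covers {badger, kingfisher, owl, moth, bat, frog} — 6 species.
No choice of 2 transects does better; here otter, trout are left uncovered.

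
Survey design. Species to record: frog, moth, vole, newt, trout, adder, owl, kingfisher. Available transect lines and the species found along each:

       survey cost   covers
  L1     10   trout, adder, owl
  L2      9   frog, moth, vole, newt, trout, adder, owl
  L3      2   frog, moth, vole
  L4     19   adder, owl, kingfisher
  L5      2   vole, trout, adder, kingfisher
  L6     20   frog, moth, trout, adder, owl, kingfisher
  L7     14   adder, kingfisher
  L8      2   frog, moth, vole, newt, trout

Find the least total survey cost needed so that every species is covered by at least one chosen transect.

11

L2, L5 cover every species at survey cost 9 + 2 = 11.
Any cover uses at least 2 transects; among all covering selections none totals below 11.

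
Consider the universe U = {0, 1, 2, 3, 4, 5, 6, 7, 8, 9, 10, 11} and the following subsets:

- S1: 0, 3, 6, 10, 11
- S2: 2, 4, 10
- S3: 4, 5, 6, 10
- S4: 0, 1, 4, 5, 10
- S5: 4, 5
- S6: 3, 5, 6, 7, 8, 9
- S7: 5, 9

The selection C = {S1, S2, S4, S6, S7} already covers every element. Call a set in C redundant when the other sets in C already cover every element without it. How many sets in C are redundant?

1

Drop S1: 11 uncovered — not redundant.
Drop S2: 2 uncovered — not redundant.
Drop S4: 1 uncovered — not redundant.
Drop S6: 7, 8 uncovered — not redundant.
Drop S7: the rest still cover every element — redundant.
1 redundant: S7.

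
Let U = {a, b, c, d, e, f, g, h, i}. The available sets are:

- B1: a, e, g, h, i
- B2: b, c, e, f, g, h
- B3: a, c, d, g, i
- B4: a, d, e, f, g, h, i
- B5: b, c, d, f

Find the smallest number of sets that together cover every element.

2

B1, B5 together cover {a, b, c, d, e, f, g, h, i} — every element.
No single set contains all 9 elements, so 2 is optimal.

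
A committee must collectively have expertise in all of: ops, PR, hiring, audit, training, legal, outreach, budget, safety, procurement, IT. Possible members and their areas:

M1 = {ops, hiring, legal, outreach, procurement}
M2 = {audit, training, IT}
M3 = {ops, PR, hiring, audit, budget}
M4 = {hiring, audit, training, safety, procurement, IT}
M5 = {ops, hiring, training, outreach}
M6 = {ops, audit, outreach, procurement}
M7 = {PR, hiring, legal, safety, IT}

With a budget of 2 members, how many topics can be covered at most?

Choosing M1, M4 covers {ops, hiring, audit, training, legal, outreach, safety, procurement, IT} — 9 topics.
No choice of 2 members does better; here PR, budget are left uncovered.

9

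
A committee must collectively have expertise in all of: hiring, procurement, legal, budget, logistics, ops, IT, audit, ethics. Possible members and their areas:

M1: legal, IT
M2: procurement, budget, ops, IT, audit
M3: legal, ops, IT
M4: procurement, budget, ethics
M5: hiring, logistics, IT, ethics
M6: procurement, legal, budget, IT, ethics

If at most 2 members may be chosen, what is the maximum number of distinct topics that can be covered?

8

Choosing M2, M5 covers {hiring, procurement, budget, logistics, ops, IT, audit, ethics} — 8 topics.
No choice of 2 members does better; here legal is left uncovered.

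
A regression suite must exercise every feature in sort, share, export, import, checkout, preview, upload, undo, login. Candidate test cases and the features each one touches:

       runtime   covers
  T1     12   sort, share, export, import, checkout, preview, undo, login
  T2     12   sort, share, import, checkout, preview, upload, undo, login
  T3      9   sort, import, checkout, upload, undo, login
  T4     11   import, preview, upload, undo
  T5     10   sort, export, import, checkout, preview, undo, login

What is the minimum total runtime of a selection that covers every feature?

21

T1, T3 cover every feature at runtime 12 + 9 = 21.
Any cover uses at least 2 test cases; among all covering selections none totals below 21.
Greedy by coverage-per-runtime would pick T5, T2 for 22 — worse than the optimum 21.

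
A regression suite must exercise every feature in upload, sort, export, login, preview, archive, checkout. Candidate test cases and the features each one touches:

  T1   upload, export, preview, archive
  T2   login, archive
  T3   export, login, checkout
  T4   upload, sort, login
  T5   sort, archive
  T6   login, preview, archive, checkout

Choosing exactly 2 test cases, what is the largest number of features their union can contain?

6

Choosing T1, T3 covers {upload, export, login, preview, archive, checkout} — 6 features.
No choice of 2 test cases does better; here sort is left uncovered.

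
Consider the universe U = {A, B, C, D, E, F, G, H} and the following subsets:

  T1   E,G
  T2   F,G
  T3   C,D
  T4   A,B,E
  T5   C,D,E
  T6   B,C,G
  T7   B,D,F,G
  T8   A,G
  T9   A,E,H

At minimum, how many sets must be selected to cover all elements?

T3, T7, T9 together cover {A, B, C, D, E, F, G, H} — every element.
No 2 of the 9 sets cover everything (all 36 pairs fall short), so 3 is minimum.

3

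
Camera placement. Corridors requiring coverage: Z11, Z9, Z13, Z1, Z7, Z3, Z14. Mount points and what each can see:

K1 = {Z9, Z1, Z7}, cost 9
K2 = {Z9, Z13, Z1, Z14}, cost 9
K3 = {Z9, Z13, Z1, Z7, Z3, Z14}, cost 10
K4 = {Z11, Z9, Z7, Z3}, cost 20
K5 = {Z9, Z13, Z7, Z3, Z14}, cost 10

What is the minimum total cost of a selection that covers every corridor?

K2, K4 cover every corridor at cost 9 + 20 = 29.
Any cover uses at least 2 camera mounts; among all covering selections none totals below 29.
Greedy by coverage-per-cost would pick K3, K4 for 30 — worse than the optimum 29.

29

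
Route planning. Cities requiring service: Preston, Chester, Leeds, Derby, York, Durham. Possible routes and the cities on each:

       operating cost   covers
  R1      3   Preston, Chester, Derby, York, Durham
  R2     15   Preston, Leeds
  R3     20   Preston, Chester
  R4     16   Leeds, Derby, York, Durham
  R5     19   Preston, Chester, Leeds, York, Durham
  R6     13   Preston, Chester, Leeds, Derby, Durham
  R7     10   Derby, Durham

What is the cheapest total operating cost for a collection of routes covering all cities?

16

R1, R6 cover every city at operating cost 3 + 13 = 16.
Any cover uses at least 2 routes; among all covering selections none totals below 16.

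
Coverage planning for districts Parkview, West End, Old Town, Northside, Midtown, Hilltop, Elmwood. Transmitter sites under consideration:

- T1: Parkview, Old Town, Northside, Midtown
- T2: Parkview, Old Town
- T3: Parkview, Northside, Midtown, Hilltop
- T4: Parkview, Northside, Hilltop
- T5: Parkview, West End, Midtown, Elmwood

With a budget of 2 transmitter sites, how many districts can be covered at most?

6

Choosing T1, T5 covers {Parkview, West End, Old Town, Northside, Midtown, Elmwood} — 6 districts.
No choice of 2 transmitter sites does better; here Hilltop is left uncovered.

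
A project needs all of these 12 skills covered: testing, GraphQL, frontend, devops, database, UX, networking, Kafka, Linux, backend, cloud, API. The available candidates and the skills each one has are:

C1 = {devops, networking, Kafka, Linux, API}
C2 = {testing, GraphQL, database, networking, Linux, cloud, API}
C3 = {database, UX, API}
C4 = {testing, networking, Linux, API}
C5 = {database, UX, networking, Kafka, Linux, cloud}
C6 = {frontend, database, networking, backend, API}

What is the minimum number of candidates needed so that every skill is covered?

C1, C2, C3, C6 together cover {testing, GraphQL, frontend, devops, database, UX, networking, Kafka, Linux, backend, cloud, API} — every skill.
No 3 of the 6 candidates cover everything (all 20 triples fall short), so 4 is minimum.

4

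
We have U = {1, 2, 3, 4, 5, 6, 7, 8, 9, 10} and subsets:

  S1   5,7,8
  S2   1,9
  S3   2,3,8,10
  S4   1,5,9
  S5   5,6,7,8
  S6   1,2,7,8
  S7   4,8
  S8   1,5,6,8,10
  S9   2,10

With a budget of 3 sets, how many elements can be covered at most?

9

Choosing S2, S3, S5 covers {1, 2, 3, 5, 6, 7, 8, 9, 10} — 9 elements.
No choice of 3 sets does better; here 4 is left uncovered.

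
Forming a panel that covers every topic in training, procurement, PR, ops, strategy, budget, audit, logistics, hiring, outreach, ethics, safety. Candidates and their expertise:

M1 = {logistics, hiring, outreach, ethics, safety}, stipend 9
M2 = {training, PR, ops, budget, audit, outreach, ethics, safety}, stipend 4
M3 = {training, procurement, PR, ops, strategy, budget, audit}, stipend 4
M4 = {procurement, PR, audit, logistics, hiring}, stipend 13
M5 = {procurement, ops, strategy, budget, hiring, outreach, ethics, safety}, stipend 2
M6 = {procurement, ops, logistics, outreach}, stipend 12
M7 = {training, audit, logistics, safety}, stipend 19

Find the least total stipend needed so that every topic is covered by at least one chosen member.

13

M1, M3 cover every topic at stipend 9 + 4 = 13.
Any cover uses at least 2 members; among all covering selections none totals below 13.
Greedy by coverage-per-stipend would pick M5, M2, M1 for 15 — worse than the optimum 13.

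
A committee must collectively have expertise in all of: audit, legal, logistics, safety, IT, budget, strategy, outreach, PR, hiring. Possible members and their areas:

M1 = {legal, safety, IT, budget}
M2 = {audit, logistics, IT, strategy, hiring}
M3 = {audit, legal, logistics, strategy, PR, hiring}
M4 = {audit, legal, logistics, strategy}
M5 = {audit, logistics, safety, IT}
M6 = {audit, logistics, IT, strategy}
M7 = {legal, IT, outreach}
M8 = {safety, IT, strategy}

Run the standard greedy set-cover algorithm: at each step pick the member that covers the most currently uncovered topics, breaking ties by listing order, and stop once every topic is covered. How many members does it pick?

Pick 1: M3 covers 6 new topics (audit, legal, logistics, strategy, PR, hiring).
Pick 2: M1 covers 3 new topics (safety, IT, budget).
Pick 3: M7 covers 1 new topics (outreach).
Greedy uses 3 members.

3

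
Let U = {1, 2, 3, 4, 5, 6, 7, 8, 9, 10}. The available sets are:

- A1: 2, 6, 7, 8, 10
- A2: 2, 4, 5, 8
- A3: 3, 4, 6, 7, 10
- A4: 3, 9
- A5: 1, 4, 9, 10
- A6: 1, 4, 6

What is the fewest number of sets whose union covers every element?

A2, A3, A5 together cover {1, 2, 3, 4, 5, 6, 7, 8, 9, 10} — every element.
No 2 of the 6 sets cover everything (all 15 pairs fall short), so 3 is minimum.
Greedy (largest uncovered first) would take A1, A5, A2, A3 — 4 sets — but 3 suffice.

3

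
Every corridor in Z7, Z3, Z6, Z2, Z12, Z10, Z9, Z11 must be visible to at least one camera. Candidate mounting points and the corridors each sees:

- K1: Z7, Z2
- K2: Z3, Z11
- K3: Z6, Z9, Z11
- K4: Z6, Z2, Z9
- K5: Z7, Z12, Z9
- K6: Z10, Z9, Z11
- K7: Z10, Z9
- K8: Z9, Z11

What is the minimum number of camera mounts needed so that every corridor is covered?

4

K2, K4, K5, K6 together cover {Z7, Z3, Z6, Z2, Z12, Z10, Z9, Z11} — every corridor.
No 3 of the 8 camera mounts cover everything (all 56 triples fall short), so 4 is minimum.
Greedy (largest uncovered first) would take K3, K1, K2, K5, K6 — 5 camera mounts — but 4 suffice.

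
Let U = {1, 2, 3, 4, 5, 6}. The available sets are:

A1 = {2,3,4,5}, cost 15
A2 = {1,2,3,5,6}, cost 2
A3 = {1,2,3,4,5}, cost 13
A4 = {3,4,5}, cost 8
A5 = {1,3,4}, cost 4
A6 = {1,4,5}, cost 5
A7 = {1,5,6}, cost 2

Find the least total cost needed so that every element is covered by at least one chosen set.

A2, A5 cover every element at cost 2 + 4 = 6.
Any cover uses at least 2 sets; among all covering selections none totals below 6.

6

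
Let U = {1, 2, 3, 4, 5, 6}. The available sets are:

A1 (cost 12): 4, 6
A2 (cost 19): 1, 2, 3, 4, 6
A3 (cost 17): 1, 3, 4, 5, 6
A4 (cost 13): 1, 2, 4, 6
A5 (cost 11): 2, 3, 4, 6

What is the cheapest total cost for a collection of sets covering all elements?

A3, A5 cover every element at cost 17 + 11 = 28.
Any cover uses at least 2 sets; among all covering selections none totals below 28.

28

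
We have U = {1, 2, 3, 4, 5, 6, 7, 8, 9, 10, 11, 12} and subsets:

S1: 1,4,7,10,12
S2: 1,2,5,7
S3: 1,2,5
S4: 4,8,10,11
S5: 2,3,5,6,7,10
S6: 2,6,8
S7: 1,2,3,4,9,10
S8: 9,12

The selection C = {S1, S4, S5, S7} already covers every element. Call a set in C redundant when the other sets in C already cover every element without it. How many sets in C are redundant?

0

Drop S1: 12 uncovered — not redundant.
Drop S4: 8, 11 uncovered — not redundant.
Drop S5: 5, 6 uncovered — not redundant.
Drop S7: 9 uncovered — not redundant.
None of the sets in C is redundant.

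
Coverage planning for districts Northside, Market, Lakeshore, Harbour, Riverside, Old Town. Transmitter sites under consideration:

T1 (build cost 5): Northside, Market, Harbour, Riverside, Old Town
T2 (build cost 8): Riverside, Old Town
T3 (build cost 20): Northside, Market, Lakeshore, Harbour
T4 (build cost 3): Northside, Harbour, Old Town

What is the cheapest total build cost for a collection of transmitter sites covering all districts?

25

T1, T3 cover every district at build cost 5 + 20 = 25.
Any cover uses at least 2 transmitter sites; among all covering selections none totals below 25.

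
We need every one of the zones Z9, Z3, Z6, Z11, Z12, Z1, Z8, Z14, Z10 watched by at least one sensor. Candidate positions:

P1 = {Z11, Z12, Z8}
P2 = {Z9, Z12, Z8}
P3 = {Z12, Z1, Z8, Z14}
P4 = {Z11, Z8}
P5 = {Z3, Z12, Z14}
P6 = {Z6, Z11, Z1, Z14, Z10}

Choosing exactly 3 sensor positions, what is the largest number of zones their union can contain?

Choosing P2, P5, P6 covers {Z9, Z3, Z6, Z11, Z12, Z1, Z8, Z14, Z10} — 9 zones.
That is all 9 zones.

9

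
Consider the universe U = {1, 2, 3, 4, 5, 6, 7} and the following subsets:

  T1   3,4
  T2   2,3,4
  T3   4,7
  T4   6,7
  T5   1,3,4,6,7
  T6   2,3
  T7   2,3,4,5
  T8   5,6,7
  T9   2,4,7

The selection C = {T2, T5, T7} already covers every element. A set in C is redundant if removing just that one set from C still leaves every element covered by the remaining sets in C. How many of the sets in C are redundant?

Drop T2: the rest still cover every element — redundant.
Drop T5: 1, 6, 7 uncovered — not redundant.
Drop T7: 5 uncovered — not redundant.
1 redundant: T2.

1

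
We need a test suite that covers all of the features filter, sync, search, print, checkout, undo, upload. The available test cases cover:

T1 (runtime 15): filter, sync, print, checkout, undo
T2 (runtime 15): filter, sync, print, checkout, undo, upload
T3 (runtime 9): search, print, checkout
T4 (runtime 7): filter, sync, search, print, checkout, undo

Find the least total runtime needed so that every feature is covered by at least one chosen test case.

22

T2, T4 cover every feature at runtime 15 + 7 = 22.
Any cover uses at least 2 test cases; among all covering selections none totals below 22.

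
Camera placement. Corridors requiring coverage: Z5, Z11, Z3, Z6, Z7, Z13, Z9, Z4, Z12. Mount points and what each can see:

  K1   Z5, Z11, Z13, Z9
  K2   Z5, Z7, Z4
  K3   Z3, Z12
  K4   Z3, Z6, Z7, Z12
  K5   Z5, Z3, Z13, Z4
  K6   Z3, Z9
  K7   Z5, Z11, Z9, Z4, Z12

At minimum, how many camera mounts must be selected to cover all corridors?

3

K1, K2, K4 together cover {Z5, Z11, Z3, Z6, Z7, Z13, Z9, Z4, Z12} — every corridor.
No 2 of the 7 camera mounts cover everything (all 21 pairs fall short), so 3 is minimum.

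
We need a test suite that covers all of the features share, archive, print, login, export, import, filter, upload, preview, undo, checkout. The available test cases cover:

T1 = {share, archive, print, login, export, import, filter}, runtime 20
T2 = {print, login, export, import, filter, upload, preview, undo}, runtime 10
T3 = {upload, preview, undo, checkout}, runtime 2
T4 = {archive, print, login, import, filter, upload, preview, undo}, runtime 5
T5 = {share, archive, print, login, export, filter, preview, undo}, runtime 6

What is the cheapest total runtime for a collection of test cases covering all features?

T3, T4, T5 cover every feature at runtime 2 + 5 + 6 = 13.
Any cover uses at least 2 test cases; among all covering selections none totals below 13.

13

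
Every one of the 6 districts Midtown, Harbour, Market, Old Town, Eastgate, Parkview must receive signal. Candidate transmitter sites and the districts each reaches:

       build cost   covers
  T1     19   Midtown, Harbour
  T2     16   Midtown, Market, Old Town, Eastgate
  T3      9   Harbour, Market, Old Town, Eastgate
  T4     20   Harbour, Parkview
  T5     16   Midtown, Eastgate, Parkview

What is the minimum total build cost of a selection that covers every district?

25

T3, T5 cover every district at build cost 9 + 16 = 25.
Any cover uses at least 2 transmitter sites; among all covering selections none totals below 25.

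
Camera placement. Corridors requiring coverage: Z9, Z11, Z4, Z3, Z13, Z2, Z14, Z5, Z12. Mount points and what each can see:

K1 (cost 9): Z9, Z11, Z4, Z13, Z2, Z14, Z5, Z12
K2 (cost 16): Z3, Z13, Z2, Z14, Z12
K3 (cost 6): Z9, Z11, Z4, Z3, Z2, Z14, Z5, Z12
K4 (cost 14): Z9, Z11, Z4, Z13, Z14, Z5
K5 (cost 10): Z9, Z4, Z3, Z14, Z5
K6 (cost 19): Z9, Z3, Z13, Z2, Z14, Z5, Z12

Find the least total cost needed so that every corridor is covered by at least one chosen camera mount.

K1, K3 cover every corridor at cost 9 + 6 = 15.
Any cover uses at least 2 camera mounts; among all covering selections none totals below 15.

15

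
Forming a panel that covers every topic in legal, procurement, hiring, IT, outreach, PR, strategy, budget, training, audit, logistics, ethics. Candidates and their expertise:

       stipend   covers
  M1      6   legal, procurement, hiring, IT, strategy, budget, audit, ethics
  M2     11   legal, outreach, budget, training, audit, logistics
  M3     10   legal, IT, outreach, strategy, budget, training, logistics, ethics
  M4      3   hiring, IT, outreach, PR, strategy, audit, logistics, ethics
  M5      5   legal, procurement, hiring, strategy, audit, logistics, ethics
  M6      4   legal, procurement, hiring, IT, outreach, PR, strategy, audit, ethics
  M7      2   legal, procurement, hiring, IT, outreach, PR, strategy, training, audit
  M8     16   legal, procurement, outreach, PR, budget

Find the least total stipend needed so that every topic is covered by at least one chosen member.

11

M1, M4, M7 cover every topic at stipend 6 + 3 + 2 = 11.
Any cover uses at least 2 members; among all covering selections none totals below 11.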